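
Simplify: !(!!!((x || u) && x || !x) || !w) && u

!(!!!((x || u) && x || !x) || !w) && u
= !(!!!(x || !x) || !w) && u   (absorption)
= !!(x || !x) && w && u   (De Morgan)
= (x || !x) && w && u   (double negation)
= w && u   (complement / identity)

w && u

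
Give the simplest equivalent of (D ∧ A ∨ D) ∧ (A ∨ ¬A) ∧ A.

(D ∧ A ∨ D) ∧ (A ∨ ¬A) ∧ A
= D ∧ (A ∨ ¬A) ∧ A
= D ∧ A

D ∧ A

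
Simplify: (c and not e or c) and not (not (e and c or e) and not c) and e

(c and not e or c) and not (not (e and c or e) and not c) and e
= (c and not e or c) and not (not e and not c) and e
= c and not (not e and not c) and e
= c and (e or c) and e
= c and e

c and e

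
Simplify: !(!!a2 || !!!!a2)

!a2

!(!!a2 || !!!!a2)
= !(!!a2 || !!a2)   [double negation]
= !!!a2   [idempotence]
= !a2   [double negation]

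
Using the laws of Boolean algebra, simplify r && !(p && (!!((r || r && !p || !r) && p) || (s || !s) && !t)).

r && !p

r && !(p && (!!((r || r && !p || !r) && p) || (s || !s) && !t))
= r && !(p && (!!((r || !r) && p) || (s || !s) && !t))
= r && !(p && (!!((r || !r) && p) || !t))
= r && !(p && ((r || !r) && p || !t))
= r && !(p && (p || !t))
= r && !p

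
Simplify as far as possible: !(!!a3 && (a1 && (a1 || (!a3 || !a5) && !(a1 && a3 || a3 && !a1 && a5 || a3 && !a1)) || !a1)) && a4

!a3 && a4

!(!!a3 && (a1 && (a1 || (!a3 || !a5) && !(a1 && a3 || a3 && !a1 && a5 || a3 && !a1)) || !a1)) && a4
= !(!!a3 && (a1 && (a1 || (!a3 || !a5) && !(a1 && a3 || a3 && !a1)) || !a1)) && a4   — absorption
= !(!!a3 && (a1 && (a1 || (!a3 || !a5) && !a3) || !a1)) && a4   — distribution
= !(!!a3 && (a1 && (a1 || !a3) || !a1)) && a4   — absorption
= !(a3 && (a1 && (a1 || !a3) || !a1)) && a4   — double negation
= !(a3 && (a1 || !a1)) && a4   — absorption
= !a3 && a4   — complement / identity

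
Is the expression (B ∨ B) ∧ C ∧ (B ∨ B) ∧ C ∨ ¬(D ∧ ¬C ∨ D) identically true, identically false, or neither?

(B ∨ B) ∧ C ∧ (B ∨ B) ∧ C ∨ ¬(D ∧ ¬C ∨ D)
= (B ∨ B) ∧ C ∧ (B ∨ B) ∧ C ∨ ¬D   [absorption]
= (B ∨ B) ∧ C ∨ ¬D   [idempotence]
= B ∧ C ∨ ¬D   [idempotence]
This depends on B, C, D, so it is not a constant.

neither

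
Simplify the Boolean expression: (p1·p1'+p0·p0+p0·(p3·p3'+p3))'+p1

p0'+p1

(p1·p1'+p0·p0+p0·(p3·p3'+p3))'+p1
= (p1·p1'+p0·p0+p0·p3)'+p1   (complement / identity)
= (p1·p1'+(p0+p3)·p0)'+p1   (distribution)
= ((p0+p3)·p0)'+p1   (complement / identity)
= p0'+p1   (absorption)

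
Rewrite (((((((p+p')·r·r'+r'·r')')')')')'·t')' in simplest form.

(((((((p+p')·r·r'+r'·r')')')')')'·t')'
= ((((((r·r'+r'·r')')')')')'·t')'   [complement / identity]
= ((((((r')')')')')'·t')'   [distribution]
= ((((r')')')')'+t   [De Morgan]
= ((r')')'+t   [double negation]
= r'+t   [double negation]

r'+t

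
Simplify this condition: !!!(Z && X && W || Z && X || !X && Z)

!!!(Z && X && W || Z && X || !X && Z)
= !(Z && X && W || Z && X || !X && Z)   — double negation
= !(Z && X || !X && Z)   — absorption
= !Z   — distribution

!Z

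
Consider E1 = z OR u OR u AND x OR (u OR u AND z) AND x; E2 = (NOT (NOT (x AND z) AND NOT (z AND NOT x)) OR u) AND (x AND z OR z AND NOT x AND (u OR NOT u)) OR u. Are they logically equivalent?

Yes

E1: z OR u OR u AND x OR (u OR u AND z) AND x
    = z OR u OR u AND x OR u AND x
    = z OR u OR u AND x
    = z OR u
E2: (NOT (NOT (x AND z) AND NOT (z AND NOT x)) OR u) AND (x AND z OR z AND NOT x AND (u OR NOT u)) OR u
    = (NOT (NOT (x AND z) AND NOT (z AND NOT x)) OR u) AND (x AND z OR z AND NOT x) OR u
    = (x AND z OR z AND NOT x OR u) AND (x AND z OR z AND NOT x) OR u
    = x AND z OR z AND NOT x OR u
    = z OR u
Both reduce to z OR u, so they are equivalent.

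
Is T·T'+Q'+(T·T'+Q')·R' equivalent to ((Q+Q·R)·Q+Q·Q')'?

E1: T·T'+Q'+(T·T'+Q')·R'
    = T·T'+Q'   — absorption
    = Q'   — complement / identity
E2: ((Q+Q·R)·Q+Q·Q')'
    = (Q·Q+Q·Q')'   — absorption
    = Q'   — distribution
Both reduce to Q', so they are equivalent.

Yes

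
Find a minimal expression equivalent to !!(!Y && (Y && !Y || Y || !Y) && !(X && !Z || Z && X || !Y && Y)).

!!(!Y && (Y && !Y || Y || !Y) && !(X && !Z || Z && X || !Y && Y))
= !Y && (Y && !Y || Y || !Y) && !(X && !Z || Z && X || !Y && Y)   [double negation]
= !Y && (Y && !Y || Y || !Y) && !(X || !Y && Y)   [distribution]
= !Y && (Y || !Y) && !(X || !Y && Y)   [complement / identity]
= !Y && !(X || !Y && Y)   [complement / identity]
= !Y && !X   [complement / identity]

!Y && !X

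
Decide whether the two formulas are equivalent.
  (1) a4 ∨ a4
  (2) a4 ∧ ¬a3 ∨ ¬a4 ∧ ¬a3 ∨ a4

E1: a4 ∨ a4
    = a4   (idempotence)
E2: a4 ∧ ¬a3 ∨ ¬a4 ∧ ¬a3 ∨ a4
    = ¬a3 ∨ a4   (distribution)
These differ: at a3=0, a4=0, E1 = 0 but E2 = 1.

No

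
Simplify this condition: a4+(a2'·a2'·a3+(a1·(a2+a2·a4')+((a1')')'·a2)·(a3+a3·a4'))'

a4+(a2'·a2'·a3+(a1·(a2+a2·a4')+((a1')')'·a2)·(a3+a3·a4'))'
= a4+(a2'·a2'·a3+(a1·(a2+a2·a4')+((a1')')'·a2)·a3)'   [absorption]
= a4+(a2'·a2'·a3+(a1·a2+((a1')')'·a2)·a3)'   [absorption]
= a4+(a2'·a2'·a3+(a1·a2+a1'·a2)·a3)'   [double negation]
= a4+(a2'·a3+(a1·a2+a1'·a2)·a3)'   [idempotence]
= a4+(a2'·a3+a2·a3)'   [distribution]
= a4+a3'   [distribution]

a4+a3'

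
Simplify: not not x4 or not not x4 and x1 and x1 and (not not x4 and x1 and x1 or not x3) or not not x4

x4

not not x4 or not not x4 and x1 and x1 and (not not x4 and x1 and x1 or not x3) or not not x4
= not not x4 or not not x4 and x1 and x1 or not not x4   — absorption
= not not x4 or not not x4 and x1 or not not x4   — idempotence
= not not x4 or not not x4   — absorption
= not not x4   — idempotence
= x4   — double negation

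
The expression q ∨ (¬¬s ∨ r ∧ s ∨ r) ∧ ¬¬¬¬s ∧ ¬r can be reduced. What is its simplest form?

q ∨ (¬¬s ∨ r ∧ s ∨ r) ∧ ¬¬¬¬s ∧ ¬r
= q ∨ (¬¬s ∨ r) ∧ ¬¬¬¬s ∧ ¬r   [absorption]
= q ∨ (¬¬s ∨ r) ∧ ¬¬s ∧ ¬r   [double negation]
= q ∨ ¬¬s ∧ ¬r   [absorption]
= q ∨ s ∧ ¬r   [double negation]

q ∨ s ∧ ¬r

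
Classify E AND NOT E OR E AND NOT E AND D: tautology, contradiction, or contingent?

E AND NOT E OR E AND NOT E AND D
= E AND NOT E   [absorption]
= FALSE   [complement]

contradiction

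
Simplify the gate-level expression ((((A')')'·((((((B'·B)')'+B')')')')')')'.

((((A')')'·((((((B'·B)')'+B')')')')')')'
= ((((A')')'·((((B'·B+B')')')')')')'   — double negation
= ((((A')')'·((B'·B+B')')')')'   — double negation
= ((A')'+(B'·B+B')')'   — De Morgan
= ((A')'+(B')')'   — complement / identity
= A'·B'   — De Morgan

A'·B'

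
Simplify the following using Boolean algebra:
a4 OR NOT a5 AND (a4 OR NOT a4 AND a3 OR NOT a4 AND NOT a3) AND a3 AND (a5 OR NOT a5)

a4 OR NOT a5 AND a3

a4 OR NOT a5 AND (a4 OR NOT a4 AND a3 OR NOT a4 AND NOT a3) AND a3 AND (a5 OR NOT a5)
= a4 OR NOT a5 AND (a4 OR NOT a4 AND a3 OR NOT a4 AND NOT a3) AND a3
= a4 OR NOT a5 AND (a4 OR NOT a4) AND a3
= a4 OR NOT a5 AND a3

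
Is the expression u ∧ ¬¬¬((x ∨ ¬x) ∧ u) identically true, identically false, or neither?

identically false

u ∧ ¬¬¬((x ∨ ¬x) ∧ u)
= u ∧ ¬¬¬u   (complement / identity)
= u ∧ ¬u   (double negation)
= False   (complement)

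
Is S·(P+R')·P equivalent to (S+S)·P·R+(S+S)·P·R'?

Yes

E1: S·(P+R')·P
    = S·P   [absorption]
E2: (S+S)·P·R+(S+S)·P·R'
    = (S+S)·P   [distribution]
    = S·P   [idempotence]
Both reduce to S·P, so they are equivalent.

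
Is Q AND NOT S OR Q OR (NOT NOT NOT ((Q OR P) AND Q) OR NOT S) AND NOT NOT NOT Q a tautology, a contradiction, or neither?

Q AND NOT S OR Q OR (NOT NOT NOT ((Q OR P) AND Q) OR NOT S) AND NOT NOT NOT Q
= Q AND NOT S OR Q OR (NOT NOT NOT Q OR NOT S) AND NOT NOT NOT Q   — absorption
= Q AND NOT S OR Q OR NOT NOT NOT Q   — absorption
= Q AND NOT S OR Q OR NOT Q   — double negation
= Q OR NOT Q   — absorption
= TRUE   — complement

tautology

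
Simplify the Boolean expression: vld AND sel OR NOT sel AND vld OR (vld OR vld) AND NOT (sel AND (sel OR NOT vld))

vld

vld AND sel OR NOT sel AND vld OR (vld OR vld) AND NOT (sel AND (sel OR NOT vld))
= vld AND sel OR NOT sel AND vld OR (vld OR vld) AND NOT sel
= vld OR (vld OR vld) AND NOT sel
= vld OR vld AND NOT sel
= vld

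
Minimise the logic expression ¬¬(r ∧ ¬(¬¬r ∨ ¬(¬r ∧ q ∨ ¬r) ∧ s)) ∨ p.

¬¬(r ∧ ¬(¬¬r ∨ ¬(¬r ∧ q ∨ ¬r) ∧ s)) ∨ p
= ¬¬(r ∧ ¬(¬¬r ∨ ¬¬r ∧ s)) ∨ p
= ¬¬(r ∧ ¬¬¬r) ∨ p
= ¬¬(r ∧ ¬r) ∨ p
= r ∧ ¬r ∨ p
= p

p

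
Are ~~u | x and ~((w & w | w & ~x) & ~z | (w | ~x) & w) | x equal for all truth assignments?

E1: ~~u | x
    = u | x   — double negation
E2: ~((w & w | w & ~x) & ~z | (w | ~x) & w) | x
    = ~((w | ~x) & w & ~z | (w | ~x) & w) | x   — distribution
    = ~((w | ~x) & w) | x   — absorption
    = ~w | x   — absorption
These differ: at u=1, w=1, x=0, z=0, E1 = 1 but E2 = 0.

No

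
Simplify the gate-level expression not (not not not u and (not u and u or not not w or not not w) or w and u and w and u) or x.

not (not not not u and (not u and u or not not w or not not w) or w and u and w and u) or x
= not (not not not u and (not not w or not not w) or w and u and w and u) or x   (complement / identity)
= not (not not not u and not not w or w and u and w and u) or x   (idempotence)
= not (not not not u and not not w or w and u) or x   (idempotence)
= not (not u and not not w or w and u) or x   (double negation)
= not (not u and w or w and u) or x   (double negation)
= not w or x   (distribution)

not w or x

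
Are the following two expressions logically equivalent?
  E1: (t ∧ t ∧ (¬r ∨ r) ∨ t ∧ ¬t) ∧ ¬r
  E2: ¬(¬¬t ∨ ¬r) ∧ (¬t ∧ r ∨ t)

No

E1: (t ∧ t ∧ (¬r ∨ r) ∨ t ∧ ¬t) ∧ ¬r
    = (t ∧ t ∨ t ∧ ¬t) ∧ ¬r   — complement / identity
    = t ∧ ¬r   — distribution
E2: ¬(¬¬t ∨ ¬r) ∧ (¬t ∧ r ∨ t)
    = ¬t ∧ r ∧ (¬t ∧ r ∨ t)   — De Morgan
    = ¬t ∧ r   — absorption
These differ: at r=1, t=0, E1 = 0 but E2 = 1.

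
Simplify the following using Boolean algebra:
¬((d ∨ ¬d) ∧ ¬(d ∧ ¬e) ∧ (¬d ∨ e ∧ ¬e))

¬((d ∨ ¬d) ∧ ¬(d ∧ ¬e) ∧ (¬d ∨ e ∧ ¬e))
= ¬(¬(d ∧ ¬e) ∧ (¬d ∨ e ∧ ¬e))   [complement / identity]
= ¬(¬(d ∧ ¬e) ∧ ¬d)   [complement / identity]
= d ∧ ¬e ∨ d   [De Morgan]
= d   [absorption]

d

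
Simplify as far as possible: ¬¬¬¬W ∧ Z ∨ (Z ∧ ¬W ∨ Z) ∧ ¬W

¬¬¬¬W ∧ Z ∨ (Z ∧ ¬W ∨ Z) ∧ ¬W
= ¬¬W ∧ Z ∨ (Z ∧ ¬W ∨ Z) ∧ ¬W   (double negation)
= ¬¬W ∧ Z ∨ Z ∧ ¬W   (absorption)
= W ∧ Z ∨ Z ∧ ¬W   (double negation)
= Z   (distribution)

Z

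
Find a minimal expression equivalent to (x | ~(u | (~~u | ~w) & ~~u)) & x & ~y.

(x | ~(u | (~~u | ~w) & ~~u)) & x & ~y
= (x | ~(u | ~~u)) & x & ~y   [absorption]
= (x | ~(u | u)) & x & ~y   [double negation]
= (x | ~u) & x & ~y   [idempotence]
= x & ~y   [absorption]

x & ~y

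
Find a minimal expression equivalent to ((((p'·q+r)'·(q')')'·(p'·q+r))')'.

p'·q+r

((((p'·q+r)'·(q')')'·(p'·q+r))')'
= (((p'·q+r+q')·(p'·q+r))')'
= ((p'·q+r)')'
= p'·q+r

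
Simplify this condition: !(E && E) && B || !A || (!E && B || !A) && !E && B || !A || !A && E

!E && B || !A

!(E && E) && B || !A || (!E && B || !A) && !E && B || !A || !A && E
= !E && B || !A || (!E && B || !A) && !E && B || !A || !A && E
= !E && B || !A || !E && B || !A || !A && E
= !E && B || !A || !E && B || !A
= !E && B || !A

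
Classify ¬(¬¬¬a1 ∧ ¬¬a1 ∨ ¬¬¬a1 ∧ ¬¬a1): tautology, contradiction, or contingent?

¬(¬¬¬a1 ∧ ¬¬a1 ∨ ¬¬¬a1 ∧ ¬¬a1)
= ¬((¬¬¬a1 ∨ ¬¬¬a1) ∧ ¬¬a1)   — distribution
= ¬(¬¬¬a1 ∧ ¬¬a1)   — idempotence
= ¬¬a1 ∨ ¬a1   — De Morgan
= a1 ∨ ¬a1   — double negation
= True   — complement

tautology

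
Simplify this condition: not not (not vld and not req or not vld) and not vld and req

not vld and req

not not (not vld and not req or not vld) and not vld and req
= not not not vld and not vld and req   [absorption]
= not vld and not vld and req   [double negation]
= not vld and req   [idempotence]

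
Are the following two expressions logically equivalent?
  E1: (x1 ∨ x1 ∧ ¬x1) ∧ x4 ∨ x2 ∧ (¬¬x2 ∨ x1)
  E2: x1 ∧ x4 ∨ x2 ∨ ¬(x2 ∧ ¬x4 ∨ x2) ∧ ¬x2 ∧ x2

Yes

E1: (x1 ∨ x1 ∧ ¬x1) ∧ x4 ∨ x2 ∧ (¬¬x2 ∨ x1)
    = x1 ∧ x4 ∨ x2 ∧ (¬¬x2 ∨ x1)   — complement / identity
    = x1 ∧ x4 ∨ x2 ∧ (x2 ∨ x1)   — double negation
    = x1 ∧ x4 ∨ x2   — absorption
E2: x1 ∧ x4 ∨ x2 ∨ ¬(x2 ∧ ¬x4 ∨ x2) ∧ ¬x2 ∧ x2
    = x1 ∧ x4 ∨ x2 ∨ ¬x2 ∧ ¬x2 ∧ x2   — absorption
    = x1 ∧ x4 ∨ x2 ∨ ¬x2 ∧ x2   — idempotence
    = x1 ∧ x4 ∨ x2   — complement / identity
Both reduce to x1 ∧ x4 ∨ x2, so they are equivalent.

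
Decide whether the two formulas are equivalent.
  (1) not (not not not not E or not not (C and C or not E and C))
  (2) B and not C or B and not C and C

E1: not (not not not not E or not not (C and C or not E and C))
    = not (not not E or not not (C and C or not E and C))   [double negation]
    = not (not not E or not not ((C or not E) and C))   [distribution]
    = not E and not ((C or not E) and C)   [De Morgan]
    = not E and not C   [absorption]
E2: B and not C or B and not C and C
    = (not C or not C and C) and B   [distribution]
    = not C and B   [complement / identity]
These differ: at B=1, C=0, E=1, E1 = 0 but E2 = 1.

No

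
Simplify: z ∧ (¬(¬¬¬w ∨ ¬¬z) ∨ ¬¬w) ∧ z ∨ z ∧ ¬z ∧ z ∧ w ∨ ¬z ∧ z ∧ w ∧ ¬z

z ∧ w

z ∧ (¬(¬¬¬w ∨ ¬¬z) ∨ ¬¬w) ∧ z ∨ z ∧ ¬z ∧ z ∧ w ∨ ¬z ∧ z ∧ w ∧ ¬z
= z ∧ (¬(¬¬¬w ∨ ¬¬z) ∨ ¬¬w) ∧ z ∨ ¬z ∧ z ∧ w
= z ∧ (¬¬w ∧ ¬z ∨ ¬¬w) ∧ z ∨ ¬z ∧ z ∧ w
= z ∧ ¬¬w ∧ z ∨ ¬z ∧ z ∧ w
= z ∧ w ∧ z ∨ ¬z ∧ z ∧ w
= z ∧ w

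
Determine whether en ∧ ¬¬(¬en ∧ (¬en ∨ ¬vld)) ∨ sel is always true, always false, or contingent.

en ∧ ¬¬(¬en ∧ (¬en ∨ ¬vld)) ∨ sel
= en ∧ ¬en ∧ (¬en ∨ ¬vld) ∨ sel   (double negation)
= en ∧ ¬en ∨ sel   (absorption)
= sel   (complement / identity)
This depends on sel, so it is not a constant.

contingent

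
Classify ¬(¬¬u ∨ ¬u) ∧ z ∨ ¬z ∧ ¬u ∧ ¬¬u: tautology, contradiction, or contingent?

¬(¬¬u ∨ ¬u) ∧ z ∨ ¬z ∧ ¬u ∧ ¬¬u
= ¬u ∧ u ∧ z ∨ ¬z ∧ ¬u ∧ ¬¬u   [De Morgan]
= ¬u ∧ u ∧ z ∨ ¬z ∧ ¬u ∧ u   [double negation]
= ¬u ∧ u   [distribution]
= False   [complement]

contradiction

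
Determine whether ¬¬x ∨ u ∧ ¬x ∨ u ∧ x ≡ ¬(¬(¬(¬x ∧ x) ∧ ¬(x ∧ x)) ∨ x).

E1: ¬¬x ∨ u ∧ ¬x ∨ u ∧ x
    = x ∨ u ∧ ¬x ∨ u ∧ x   (double negation)
    = x ∨ u   (distribution)
E2: ¬(¬(¬(¬x ∧ x) ∧ ¬(x ∧ x)) ∨ x)
    = ¬(¬x ∧ x ∨ x ∧ x ∨ x)   (De Morgan)
    = ¬(x ∨ x)   (distribution)
    = ¬x   (idempotence)
These differ: at u=0, x=1, E1 = 1 but E2 = 0.

No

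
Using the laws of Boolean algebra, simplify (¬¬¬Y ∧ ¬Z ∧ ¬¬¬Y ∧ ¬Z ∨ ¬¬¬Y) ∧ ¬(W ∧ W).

(¬¬¬Y ∧ ¬Z ∧ ¬¬¬Y ∧ ¬Z ∨ ¬¬¬Y) ∧ ¬(W ∧ W)
= (¬¬¬Y ∧ ¬Z ∨ ¬¬¬Y) ∧ ¬(W ∧ W)   [idempotence]
= (¬¬¬Y ∧ ¬Z ∨ ¬¬¬Y) ∧ ¬W   [idempotence]
= ¬¬¬Y ∧ ¬W   [absorption]
= ¬Y ∧ ¬W   [double negation]

¬Y ∧ ¬W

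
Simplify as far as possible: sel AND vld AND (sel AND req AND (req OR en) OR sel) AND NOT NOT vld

sel AND vld AND (sel AND req AND (req OR en) OR sel) AND NOT NOT vld
= sel AND vld AND (sel AND req OR sel) AND NOT NOT vld   [absorption]
= sel AND vld AND sel AND NOT NOT vld   [absorption]
= sel AND vld AND sel AND vld   [double negation]
= sel AND vld   [idempotence]

sel AND vld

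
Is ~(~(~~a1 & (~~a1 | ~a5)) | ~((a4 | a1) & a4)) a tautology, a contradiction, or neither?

neither

~(~(~~a1 & (~~a1 | ~a5)) | ~((a4 | a1) & a4))
= ~(~(~~a1 & (~~a1 | ~a5)) | ~a4)   [absorption]
= ~~a1 & (~~a1 | ~a5) & a4   [De Morgan]
= ~~a1 & a4   [absorption]
= a1 & a4   [double negation]
This depends on a1, a4, so it is not a constant.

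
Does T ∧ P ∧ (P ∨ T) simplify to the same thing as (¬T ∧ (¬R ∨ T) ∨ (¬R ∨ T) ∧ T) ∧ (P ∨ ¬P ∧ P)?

E1: T ∧ P ∧ (P ∨ T)
    = T ∧ P   — absorption
E2: (¬T ∧ (¬R ∨ T) ∨ (¬R ∨ T) ∧ T) ∧ (P ∨ ¬P ∧ P)
    = (¬R ∨ T) ∧ (P ∨ ¬P ∧ P)   — distribution
    = (¬R ∨ T) ∧ P   — complement / identity
These differ: at P=1, R=0, T=0, E1 = 0 but E2 = 1.

No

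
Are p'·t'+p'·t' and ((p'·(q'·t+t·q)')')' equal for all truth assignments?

E1: p'·t'+p'·t'
    = p'·t'   — idempotence
E2: ((p'·(q'·t+t·q)')')'
    = ((p'·t')')'   — distribution
    = p'·t'   — double negation
Both reduce to p'·t', so they are equivalent.

Yes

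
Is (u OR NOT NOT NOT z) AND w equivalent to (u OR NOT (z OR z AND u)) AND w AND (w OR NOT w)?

E1: (u OR NOT NOT NOT z) AND w
    = (u OR NOT z) AND w
E2: (u OR NOT (z OR z AND u)) AND w AND (w OR NOT w)
    = (u OR NOT z) AND w AND (w OR NOT w)
    = (u OR NOT z) AND w
Both reduce to (u OR NOT z) AND w, so they are equivalent.

Yes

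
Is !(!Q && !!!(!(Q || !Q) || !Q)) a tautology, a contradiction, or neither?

!(!Q && !!!(!(Q || !Q) || !Q))
= !(!Q && !!((Q || !Q) && Q))   (De Morgan)
= Q || !((Q || !Q) && Q)   (De Morgan)
= Q || !Q   (complement / identity)
= true   (complement)

tautology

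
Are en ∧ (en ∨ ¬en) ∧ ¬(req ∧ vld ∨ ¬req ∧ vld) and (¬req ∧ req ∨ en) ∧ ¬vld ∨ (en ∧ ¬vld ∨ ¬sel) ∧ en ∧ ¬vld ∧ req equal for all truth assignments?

E1: en ∧ (en ∨ ¬en) ∧ ¬(req ∧ vld ∨ ¬req ∧ vld)
    = en ∧ (en ∨ ¬en) ∧ ¬vld   (distribution)
    = en ∧ ¬vld   (complement / identity)
E2: (¬req ∧ req ∨ en) ∧ ¬vld ∨ (en ∧ ¬vld ∨ ¬sel) ∧ en ∧ ¬vld ∧ req
    = en ∧ ¬vld ∨ (en ∧ ¬vld ∨ ¬sel) ∧ en ∧ ¬vld ∧ req   (complement / identity)
    = en ∧ ¬vld ∨ en ∧ ¬vld ∧ req   (absorption)
    = en ∧ ¬vld   (absorption)
Both reduce to en ∧ ¬vld, so they are equivalent.

Yes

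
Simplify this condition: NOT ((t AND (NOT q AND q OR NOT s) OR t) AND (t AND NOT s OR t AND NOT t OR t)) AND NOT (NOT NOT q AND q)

NOT t AND NOT q

NOT ((t AND (NOT q AND q OR NOT s) OR t) AND (t AND NOT s OR t AND NOT t OR t)) AND NOT (NOT NOT q AND q)
= NOT ((t AND (NOT q AND q OR NOT s) OR t) AND (t AND NOT s OR t AND NOT t OR t)) AND NOT (q AND q)   — double negation
= NOT ((t AND (NOT q AND q OR NOT s) OR t) AND (t AND NOT s OR t)) AND NOT (q AND q)   — complement / identity
= NOT ((t AND NOT s OR t) AND (t AND NOT s OR t)) AND NOT (q AND q)   — complement / identity
= NOT (t AND NOT s OR t) AND NOT (q AND q)   — idempotence
= NOT (t AND NOT s OR t) AND NOT q   — idempotence
= NOT t AND NOT q   — absorption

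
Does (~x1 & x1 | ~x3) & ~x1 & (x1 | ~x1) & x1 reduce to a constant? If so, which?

yes, False

(~x1 & x1 | ~x3) & ~x1 & (x1 | ~x1) & x1
= (~x1 & x1 | ~x3) & ~x1 & x1   (complement / identity)
= ~x1 & x1   (absorption)
= 0   (complement)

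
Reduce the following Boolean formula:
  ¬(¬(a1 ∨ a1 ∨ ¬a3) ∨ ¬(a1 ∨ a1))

a1

¬(¬(a1 ∨ a1 ∨ ¬a3) ∨ ¬(a1 ∨ a1))
= (a1 ∨ a1 ∨ ¬a3) ∧ (a1 ∨ a1)   (De Morgan)
= a1 ∨ a1   (absorption)
= a1   (idempotence)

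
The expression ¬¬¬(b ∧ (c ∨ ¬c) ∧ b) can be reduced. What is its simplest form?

¬¬¬(b ∧ (c ∨ ¬c) ∧ b)
= ¬(b ∧ (c ∨ ¬c) ∧ b)
= ¬(b ∧ b)
= ¬b

¬b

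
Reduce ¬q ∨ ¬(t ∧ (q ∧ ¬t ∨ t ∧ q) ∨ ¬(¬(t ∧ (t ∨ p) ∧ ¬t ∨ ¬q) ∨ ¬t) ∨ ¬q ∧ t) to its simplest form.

¬q ∨ ¬t

¬q ∨ ¬(t ∧ (q ∧ ¬t ∨ t ∧ q) ∨ ¬(¬(t ∧ (t ∨ p) ∧ ¬t ∨ ¬q) ∨ ¬t) ∨ ¬q ∧ t)
= ¬q ∨ ¬(t ∧ q ∨ ¬(¬(t ∧ (t ∨ p) ∧ ¬t ∨ ¬q) ∨ ¬t) ∨ ¬q ∧ t)
= ¬q ∨ ¬(t ∧ q ∨ ¬(¬(t ∧ ¬t ∨ ¬q) ∨ ¬t) ∨ ¬q ∧ t)
= ¬q ∨ ¬(t ∧ q ∨ ¬(¬¬q ∨ ¬t) ∨ ¬q ∧ t)
= ¬q ∨ ¬(t ∧ q ∨ ¬q ∧ t ∨ ¬q ∧ t)
= ¬q ∨ ¬(t ∧ q ∨ ¬q ∧ t)
= ¬q ∨ ¬t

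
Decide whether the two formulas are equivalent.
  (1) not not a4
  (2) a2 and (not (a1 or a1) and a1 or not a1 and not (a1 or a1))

No

E1: not not a4
    = a4
E2: a2 and (not (a1 or a1) and a1 or not a1 and not (a1 or a1))
    = a2 and not (a1 or a1)
    = a2 and not a1
These differ: at a1=0, a2=0, a4=1, E1 = 1 but E2 = 0.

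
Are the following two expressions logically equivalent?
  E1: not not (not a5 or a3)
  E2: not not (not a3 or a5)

No

E1: not not (not a5 or a3)
    = not a5 or a3   — double negation
E2: not not (not a3 or a5)
    = not a3 or a5   — double negation
These differ: at a3=1, a5=0, E1 = 1 but E2 = 0.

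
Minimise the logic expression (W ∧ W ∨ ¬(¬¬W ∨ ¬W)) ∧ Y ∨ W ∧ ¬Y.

(W ∧ W ∨ ¬(¬¬W ∨ ¬W)) ∧ Y ∨ W ∧ ¬Y
= (W ∧ W ∨ ¬W ∧ W) ∧ Y ∨ W ∧ ¬Y
= W ∧ Y ∨ W ∧ ¬Y
= W

W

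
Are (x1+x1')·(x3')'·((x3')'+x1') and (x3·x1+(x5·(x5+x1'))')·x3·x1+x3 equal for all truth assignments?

E1: (x1+x1')·(x3')'·((x3')'+x1')
    = (x1+x1')·(x3')'
    = (x1+x1')·x3
    = x3
E2: (x3·x1+(x5·(x5+x1'))')·x3·x1+x3
    = (x3·x1+x5')·x3·x1+x3
    = x3·x1+x3
    = x3
Both reduce to x3, so they are equivalent.

Yes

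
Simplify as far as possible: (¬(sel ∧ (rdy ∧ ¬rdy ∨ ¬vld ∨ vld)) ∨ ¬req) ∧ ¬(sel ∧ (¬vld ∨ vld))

¬sel

(¬(sel ∧ (rdy ∧ ¬rdy ∨ ¬vld ∨ vld)) ∨ ¬req) ∧ ¬(sel ∧ (¬vld ∨ vld))
= (¬(sel ∧ (¬vld ∨ vld)) ∨ ¬req) ∧ ¬(sel ∧ (¬vld ∨ vld))   [complement / identity]
= ¬(sel ∧ (¬vld ∨ vld))   [absorption]
= ¬sel   [complement / identity]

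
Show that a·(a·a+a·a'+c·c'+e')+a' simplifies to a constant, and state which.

1

a·(a·a+a·a'+c·c'+e')+a'
= a·(a·a+a·a'+e')+a'   (complement / identity)
= a·(a+e')+a'   (distribution)
= a+a'   (absorption)
= 1   (complement)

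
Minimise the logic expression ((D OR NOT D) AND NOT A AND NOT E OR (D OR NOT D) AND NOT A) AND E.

NOT A AND E

((D OR NOT D) AND NOT A AND NOT E OR (D OR NOT D) AND NOT A) AND E
= (D OR NOT D) AND NOT A AND E   [absorption]
= NOT A AND E   [complement / identity]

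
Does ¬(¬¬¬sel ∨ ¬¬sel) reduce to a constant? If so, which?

¬(¬¬¬sel ∨ ¬¬sel)
= ¬(¬sel ∨ ¬¬sel)   (double negation)
= sel ∧ ¬sel   (De Morgan)
= False   (complement)

yes, False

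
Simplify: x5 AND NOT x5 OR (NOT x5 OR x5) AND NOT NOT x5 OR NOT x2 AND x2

x5

x5 AND NOT x5 OR (NOT x5 OR x5) AND NOT NOT x5 OR NOT x2 AND x2
= (NOT x5 OR x5) AND NOT NOT x5 OR NOT x2 AND x2   — complement / identity
= (NOT x5 OR x5) AND x5 OR NOT x2 AND x2   — double negation
= x5 OR NOT x2 AND x2   — complement / identity
= x5   — complement / identity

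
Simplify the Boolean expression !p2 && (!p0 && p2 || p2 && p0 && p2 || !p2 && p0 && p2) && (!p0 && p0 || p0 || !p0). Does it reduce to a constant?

false

!p2 && (!p0 && p2 || p2 && p0 && p2 || !p2 && p0 && p2) && (!p0 && p0 || p0 || !p0)
= !p2 && (!p0 && p2 || p0 && p2) && (!p0 && p0 || p0 || !p0)
= !p2 && (!p0 && p2 || p0 && p2) && (p0 || !p0)
= !p2 && (!p0 && p2 || p0 && p2)
= !p2 && p2
= false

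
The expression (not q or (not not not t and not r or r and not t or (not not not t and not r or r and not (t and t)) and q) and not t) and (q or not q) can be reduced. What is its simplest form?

(not q or (not not not t and not r or r and not t or (not not not t and not r or r and not (t and t)) and q) and not t) and (q or not q)
= (not q or (not not not t and not r or r and not t or (not not not t and not r or r and not t) and q) and not t) and (q or not q)
= (not q or (not not not t and not r or r and not t) and not t) and (q or not q)
= (not q or (not t and not r or r and not t) and not t) and (q or not q)
= (not q or not t and not t) and (q or not q)
= not q or not t and not t
= not q or not t

not q or not t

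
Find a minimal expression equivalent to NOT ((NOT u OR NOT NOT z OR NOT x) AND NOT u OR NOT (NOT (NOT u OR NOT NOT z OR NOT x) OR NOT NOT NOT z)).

u AND NOT z

NOT ((NOT u OR NOT NOT z OR NOT x) AND NOT u OR NOT (NOT (NOT u OR NOT NOT z OR NOT x) OR NOT NOT NOT z))
= NOT ((NOT u OR NOT NOT z OR NOT x) AND NOT u OR (NOT u OR NOT NOT z OR NOT x) AND NOT NOT z)   [De Morgan]
= NOT ((NOT u OR NOT NOT z) AND (NOT u OR NOT NOT z OR NOT x))   [distribution]
= NOT (NOT u OR NOT NOT z)   [absorption]
= u AND NOT z   [De Morgan]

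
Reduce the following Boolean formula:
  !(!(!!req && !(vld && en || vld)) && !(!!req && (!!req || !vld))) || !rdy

req || !rdy

!(!(!!req && !(vld && en || vld)) && !(!!req && (!!req || !vld))) || !rdy
= !(!(!!req && !(vld && en || vld)) && !!!req) || !rdy
= !!req && !(vld && en || vld) || !!req || !rdy
= !!req && !vld || !!req || !rdy
= !!req || !rdy
= req || !rdy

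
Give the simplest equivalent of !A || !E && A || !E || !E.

!A || !E

!A || !E && A || !E || !E
= !A || !E && A || !E   — idempotence
= !A || !E   — absorption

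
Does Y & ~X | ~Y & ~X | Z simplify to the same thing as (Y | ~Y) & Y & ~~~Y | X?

No

E1: Y & ~X | ~Y & ~X | Z
    = ~X | Z   (distribution)
E2: (Y | ~Y) & Y & ~~~Y | X
    = Y & ~~~Y | X   (complement / identity)
    = Y & ~Y | X   (double negation)
    = X   (complement / identity)
These differ: at X=1, Y=0, Z=0, E1 = 0 but E2 = 1.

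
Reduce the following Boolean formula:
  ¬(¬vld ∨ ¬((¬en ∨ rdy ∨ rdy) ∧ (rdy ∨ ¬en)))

¬(¬vld ∨ ¬((¬en ∨ rdy ∨ rdy) ∧ (rdy ∨ ¬en)))
= vld ∧ (¬en ∨ rdy ∨ rdy) ∧ (rdy ∨ ¬en)
= vld ∧ ((¬en ∨ rdy) ∧ ¬en ∨ rdy)
= vld ∧ (¬en ∨ rdy)

vld ∧ (¬en ∨ rdy)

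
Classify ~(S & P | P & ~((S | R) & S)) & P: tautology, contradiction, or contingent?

~(S & P | P & ~((S | R) & S)) & P
= ~(S & P | P & ~S) & P
= ~P & P
= 0

contradiction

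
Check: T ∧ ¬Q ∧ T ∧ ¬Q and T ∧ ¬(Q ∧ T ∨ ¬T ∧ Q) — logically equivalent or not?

Yes

E1: T ∧ ¬Q ∧ T ∧ ¬Q
    = T ∧ ¬Q   — idempotence
E2: T ∧ ¬(Q ∧ T ∨ ¬T ∧ Q)
    = T ∧ ¬Q   — distribution
Both reduce to T ∧ ¬Q, so they are equivalent.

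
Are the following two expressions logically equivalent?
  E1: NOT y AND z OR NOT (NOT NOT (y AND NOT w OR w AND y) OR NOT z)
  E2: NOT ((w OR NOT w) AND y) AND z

E1: NOT y AND z OR NOT (NOT NOT (y AND NOT w OR w AND y) OR NOT z)
    = NOT y AND z OR NOT (NOT NOT y OR NOT z)   (distribution)
    = NOT y AND z OR NOT y AND z   (De Morgan)
    = NOT y AND z   (idempotence)
E2: NOT ((w OR NOT w) AND y) AND z
    = NOT y AND z   (complement / identity)
Both reduce to NOT y AND z, so they are equivalent.

Yes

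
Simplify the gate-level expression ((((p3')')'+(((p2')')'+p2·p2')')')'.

p3'+p2

((((p3')')'+(((p2')')'+p2·p2')')')'
= ((((p3')')'+(p2'+p2·p2')')')'   — double negation
= ((p3')'·(p2'+p2·p2'))'   — De Morgan
= ((p3')'·p2')'   — complement / identity
= p3'+p2   — De Morgan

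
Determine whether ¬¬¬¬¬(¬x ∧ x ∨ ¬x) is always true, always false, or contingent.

contingent

¬¬¬¬¬(¬x ∧ x ∨ ¬x)
= ¬¬¬(¬x ∧ x ∨ ¬x)   (double negation)
= ¬(¬x ∧ x ∨ ¬x)   (double negation)
= ¬¬x   (complement / identity)
= x   (double negation)
This depends on x, so it is not a constant.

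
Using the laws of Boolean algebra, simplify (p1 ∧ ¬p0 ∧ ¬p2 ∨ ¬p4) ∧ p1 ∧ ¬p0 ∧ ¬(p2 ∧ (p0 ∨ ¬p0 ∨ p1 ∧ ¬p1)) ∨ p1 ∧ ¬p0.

(p1 ∧ ¬p0 ∧ ¬p2 ∨ ¬p4) ∧ p1 ∧ ¬p0 ∧ ¬(p2 ∧ (p0 ∨ ¬p0 ∨ p1 ∧ ¬p1)) ∨ p1 ∧ ¬p0
= (p1 ∧ ¬p0 ∧ ¬p2 ∨ ¬p4) ∧ p1 ∧ ¬p0 ∧ ¬(p2 ∧ (p0 ∨ ¬p0)) ∨ p1 ∧ ¬p0   — complement / identity
= (p1 ∧ ¬p0 ∧ ¬p2 ∨ ¬p4) ∧ p1 ∧ ¬p0 ∧ ¬p2 ∨ p1 ∧ ¬p0   — complement / identity
= p1 ∧ ¬p0 ∧ ¬p2 ∨ p1 ∧ ¬p0   — absorption
= p1 ∧ ¬p0   — absorption

p1 ∧ ¬p0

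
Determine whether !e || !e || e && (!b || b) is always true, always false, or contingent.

!e || !e || e && (!b || b)
= !e || e && (!b || b)   [idempotence]
= !e || e   [complement / identity]
= true   [complement]

always true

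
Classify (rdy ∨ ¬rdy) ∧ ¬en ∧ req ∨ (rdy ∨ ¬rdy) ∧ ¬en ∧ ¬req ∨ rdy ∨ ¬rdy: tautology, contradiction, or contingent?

tautology

(rdy ∨ ¬rdy) ∧ ¬en ∧ req ∨ (rdy ∨ ¬rdy) ∧ ¬en ∧ ¬req ∨ rdy ∨ ¬rdy
= (rdy ∨ ¬rdy) ∧ ¬en ∨ rdy ∨ ¬rdy   [distribution]
= rdy ∨ ¬rdy   [absorption]
= True   [complement]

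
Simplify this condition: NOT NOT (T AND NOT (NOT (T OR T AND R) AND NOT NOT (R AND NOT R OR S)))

T

NOT NOT (T AND NOT (NOT (T OR T AND R) AND NOT NOT (R AND NOT R OR S)))
= NOT NOT (T AND NOT (NOT T AND NOT NOT (R AND NOT R OR S)))   (absorption)
= NOT NOT (T AND (T OR NOT (R AND NOT R OR S)))   (De Morgan)
= NOT NOT (T AND (T OR NOT S))   (complement / identity)
= NOT NOT T   (absorption)
= T   (double negation)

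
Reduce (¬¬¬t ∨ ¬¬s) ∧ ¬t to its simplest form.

¬t

(¬¬¬t ∨ ¬¬s) ∧ ¬t
= (¬¬¬t ∨ s) ∧ ¬t   [double negation]
= (¬t ∨ s) ∧ ¬t   [double negation]
= ¬t   [absorption]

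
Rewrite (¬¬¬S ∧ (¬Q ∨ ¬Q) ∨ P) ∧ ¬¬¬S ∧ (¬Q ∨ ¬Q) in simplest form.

¬S ∧ ¬Q

(¬¬¬S ∧ (¬Q ∨ ¬Q) ∨ P) ∧ ¬¬¬S ∧ (¬Q ∨ ¬Q)
= ¬¬¬S ∧ (¬Q ∨ ¬Q)   — absorption
= ¬¬¬S ∧ ¬Q   — idempotence
= ¬S ∧ ¬Q   — double negation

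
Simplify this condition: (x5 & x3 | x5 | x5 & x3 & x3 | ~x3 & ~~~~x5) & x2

x5 & x2

(x5 & x3 | x5 | x5 & x3 & x3 | ~x3 & ~~~~x5) & x2
= (x5 | x5 & x3 & x3 | ~x3 & ~~~~x5) & x2   (absorption)
= (x5 | x5 & x3 | ~x3 & ~~~~x5) & x2   (idempotence)
= (x5 | x5 & x3 | ~x3 & ~~x5) & x2   (double negation)
= (x5 | x5 & x3 | ~x3 & x5) & x2   (double negation)
= (x5 | x5) & x2   (distribution)
= x5 & x2   (idempotence)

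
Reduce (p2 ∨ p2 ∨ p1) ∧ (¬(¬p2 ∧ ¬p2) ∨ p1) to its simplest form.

p2 ∨ p1

(p2 ∨ p2 ∨ p1) ∧ (¬(¬p2 ∧ ¬p2) ∨ p1)
= (p2 ∨ p2 ∨ p1) ∧ (p2 ∨ p2 ∨ p1)   [De Morgan]
= p2 ∨ p2 ∨ p1   [idempotence]
= p2 ∨ p1   [idempotence]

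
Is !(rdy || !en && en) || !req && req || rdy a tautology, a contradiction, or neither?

!(rdy || !en && en) || !req && req || rdy
= !rdy || !req && req || rdy
= !rdy || rdy
= true

tautology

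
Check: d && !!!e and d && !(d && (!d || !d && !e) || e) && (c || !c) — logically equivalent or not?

Yes

E1: d && !!!e
    = d && !e
E2: d && !(d && (!d || !d && !e) || e) && (c || !c)
    = d && !(d && (!d || !d && !e) || e)
    = d && !(d && !d || e)
    = d && !e
Both reduce to d && !e, so they are equivalent.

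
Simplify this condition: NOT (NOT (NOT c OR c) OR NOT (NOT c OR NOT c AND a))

NOT (NOT (NOT c OR c) OR NOT (NOT c OR NOT c AND a))
= (NOT c OR c) AND (NOT c OR NOT c AND a)   (De Morgan)
= NOT c OR NOT c AND a   (complement / identity)
= NOT c   (absorption)

NOT c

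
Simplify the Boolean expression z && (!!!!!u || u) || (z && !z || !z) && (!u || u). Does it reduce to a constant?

true

z && (!!!!!u || u) || (z && !z || !z) && (!u || u)
= z && (!!!u || u) || (z && !z || !z) && (!u || u)   — double negation
= z && (!!!u || u) || !z && (!u || u)   — complement / identity
= z && (!u || u) || !z && (!u || u)   — double negation
= !u || u   — distribution
= true   — complement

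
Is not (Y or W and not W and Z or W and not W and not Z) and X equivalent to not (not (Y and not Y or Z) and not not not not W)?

No

E1: not (Y or W and not W and Z or W and not W and not Z) and X
    = not (Y or W and not W) and X   [distribution]
    = not Y and X   [complement / identity]
E2: not (not (Y and not Y or Z) and not not not not W)
    = not (not Z and not not not not W)   [complement / identity]
    = not (not Z and not not W)   [double negation]
    = Z or not W   [De Morgan]
These differ: at W=0, X=0, Y=1, Z=1, E1 = 0 but E2 = 1.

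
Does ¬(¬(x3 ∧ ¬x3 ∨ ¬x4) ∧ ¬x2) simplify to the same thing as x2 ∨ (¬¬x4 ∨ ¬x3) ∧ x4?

E1: ¬(¬(x3 ∧ ¬x3 ∨ ¬x4) ∧ ¬x2)
    = ¬(¬¬x4 ∧ ¬x2)   (complement / identity)
    = ¬x4 ∨ x2   (De Morgan)
E2: x2 ∨ (¬¬x4 ∨ ¬x3) ∧ x4
    = x2 ∨ (x4 ∨ ¬x3) ∧ x4   (double negation)
    = x2 ∨ x4   (absorption)
These differ: at x2=0, x3=1, x4=0, E1 = 1 but E2 = 0.

No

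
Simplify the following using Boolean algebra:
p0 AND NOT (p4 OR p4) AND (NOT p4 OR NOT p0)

p0 AND NOT p4

p0 AND NOT (p4 OR p4) AND (NOT p4 OR NOT p0)
= p0 AND NOT p4 AND (NOT p4 OR NOT p0)   (idempotence)
= p0 AND NOT p4   (absorption)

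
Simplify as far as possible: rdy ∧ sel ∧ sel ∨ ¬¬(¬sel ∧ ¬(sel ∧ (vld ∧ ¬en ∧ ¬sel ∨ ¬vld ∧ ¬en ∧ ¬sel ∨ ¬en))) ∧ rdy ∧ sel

rdy ∧ sel ∧ sel ∨ ¬¬(¬sel ∧ ¬(sel ∧ (vld ∧ ¬en ∧ ¬sel ∨ ¬vld ∧ ¬en ∧ ¬sel ∨ ¬en))) ∧ rdy ∧ sel
= rdy ∧ sel ∧ sel ∨ ¬(sel ∨ sel ∧ (vld ∧ ¬en ∧ ¬sel ∨ ¬vld ∧ ¬en ∧ ¬sel ∨ ¬en)) ∧ rdy ∧ sel   (De Morgan)
= rdy ∧ sel ∧ sel ∨ ¬(sel ∨ sel ∧ (¬en ∧ ¬sel ∨ ¬en)) ∧ rdy ∧ sel   (distribution)
= rdy ∧ sel ∧ sel ∨ ¬(sel ∨ sel ∧ ¬en) ∧ rdy ∧ sel   (absorption)
= rdy ∧ sel ∧ sel ∨ ¬sel ∧ rdy ∧ sel   (absorption)
= rdy ∧ sel   (distribution)

rdy ∧ sel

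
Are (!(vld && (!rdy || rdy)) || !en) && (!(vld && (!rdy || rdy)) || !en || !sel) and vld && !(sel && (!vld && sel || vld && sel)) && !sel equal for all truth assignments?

E1: (!(vld && (!rdy || rdy)) || !en) && (!(vld && (!rdy || rdy)) || !en || !sel)
    = !(vld && (!rdy || rdy)) || !en
    = !vld || !en
E2: vld && !(sel && (!vld && sel || vld && sel)) && !sel
    = vld && !(sel && sel) && !sel
    = vld && !sel && !sel
    = vld && !sel
These differ: at en=0, rdy=0, sel=1, vld=0, E1 = 1 but E2 = 0.

No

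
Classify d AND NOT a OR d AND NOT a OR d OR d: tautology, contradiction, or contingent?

contingent

d AND NOT a OR d AND NOT a OR d OR d
= d AND NOT a OR d OR d   — idempotence
= d AND NOT a OR d   — idempotence
= d   — absorption
This depends on d, so it is not a constant.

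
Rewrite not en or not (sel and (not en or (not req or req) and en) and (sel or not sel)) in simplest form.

not en or not (sel and (not en or (not req or req) and en) and (sel or not sel))
= not en or not (sel and (not en or (not req or req) and en))   [complement / identity]
= not en or not (sel and (not en or en))   [complement / identity]
= not en or not sel   [complement / identity]

not en or not sel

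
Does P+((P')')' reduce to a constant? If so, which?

yes, True

P+((P')')'
= P+P'   [double negation]
= 1   [complement]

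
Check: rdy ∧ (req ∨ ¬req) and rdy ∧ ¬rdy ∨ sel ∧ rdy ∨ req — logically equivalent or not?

No

E1: rdy ∧ (req ∨ ¬req)
    = rdy   (complement / identity)
E2: rdy ∧ ¬rdy ∨ sel ∧ rdy ∨ req
    = sel ∧ rdy ∨ req   (complement / identity)
These differ: at rdy=0, req=1, sel=1, E1 = 0 but E2 = 1.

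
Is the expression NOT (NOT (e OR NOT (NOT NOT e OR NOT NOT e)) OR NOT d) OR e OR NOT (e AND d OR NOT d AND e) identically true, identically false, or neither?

identically true

NOT (NOT (e OR NOT (NOT NOT e OR NOT NOT e)) OR NOT d) OR e OR NOT (e AND d OR NOT d AND e)
= NOT (NOT (e OR NOT (NOT NOT e OR NOT NOT e)) OR NOT d) OR e OR NOT e   [distribution]
= NOT (NOT (e OR NOT NOT NOT e) OR NOT d) OR e OR NOT e   [idempotence]
= NOT (NOT (e OR NOT e) OR NOT d) OR e OR NOT e   [double negation]
= (e OR NOT e) AND d OR e OR NOT e   [De Morgan]
= e OR NOT e   [absorption]
= TRUE   [complement]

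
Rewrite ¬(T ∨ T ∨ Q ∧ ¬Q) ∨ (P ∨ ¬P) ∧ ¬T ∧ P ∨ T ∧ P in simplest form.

¬T ∨ P

¬(T ∨ T ∨ Q ∧ ¬Q) ∨ (P ∨ ¬P) ∧ ¬T ∧ P ∨ T ∧ P
= ¬(T ∨ T ∨ Q ∧ ¬Q) ∨ ¬T ∧ P ∨ T ∧ P   — complement / identity
= ¬(T ∨ T) ∨ ¬T ∧ P ∨ T ∧ P   — complement / identity
= ¬(T ∨ T) ∨ P   — distribution
= ¬T ∨ P   — idempotence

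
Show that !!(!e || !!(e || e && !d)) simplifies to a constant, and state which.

true

!!(!e || !!(e || e && !d))
= !!(!e || !!e)   (absorption)
= !!(!e || e)   (double negation)
= !e || e   (double negation)
= true   (complement)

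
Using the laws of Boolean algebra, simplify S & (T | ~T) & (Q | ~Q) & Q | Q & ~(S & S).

S & (T | ~T) & (Q | ~Q) & Q | Q & ~(S & S)
= S & (T | ~T) & (Q | ~Q) & Q | Q & ~S   [idempotence]
= S & (T | ~T) & Q | Q & ~S   [complement / identity]
= S & Q | Q & ~S   [complement / identity]
= Q   [distribution]

Q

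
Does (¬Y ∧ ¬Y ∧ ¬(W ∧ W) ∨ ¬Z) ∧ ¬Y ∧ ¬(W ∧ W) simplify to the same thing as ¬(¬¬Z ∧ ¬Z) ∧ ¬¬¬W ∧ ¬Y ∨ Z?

E1: (¬Y ∧ ¬Y ∧ ¬(W ∧ W) ∨ ¬Z) ∧ ¬Y ∧ ¬(W ∧ W)
    = (¬Y ∧ ¬(W ∧ W) ∨ ¬Z) ∧ ¬Y ∧ ¬(W ∧ W)   — idempotence
    = ¬Y ∧ ¬(W ∧ W)   — absorption
    = ¬Y ∧ ¬W   — idempotence
E2: ¬(¬¬Z ∧ ¬Z) ∧ ¬¬¬W ∧ ¬Y ∨ Z
    = (¬Z ∨ Z) ∧ ¬¬¬W ∧ ¬Y ∨ Z   — De Morgan
    = (¬Z ∨ Z) ∧ ¬W ∧ ¬Y ∨ Z   — double negation
    = ¬W ∧ ¬Y ∨ Z   — complement / identity
These differ: at W=1, Y=0, Z=1, E1 = 0 but E2 = 1.

No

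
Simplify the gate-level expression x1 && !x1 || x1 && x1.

x1 && !x1 || x1 && x1
= x1 && !x1 || x1   (idempotence)
= x1   (complement / identity)

x1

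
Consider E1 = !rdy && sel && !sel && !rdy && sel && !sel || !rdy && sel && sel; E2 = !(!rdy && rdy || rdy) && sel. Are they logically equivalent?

Yes

E1: !rdy && sel && !sel && !rdy && sel && !sel || !rdy && sel && sel
    = !rdy && sel && !sel || !rdy && sel && sel   — idempotence
    = !rdy && sel   — distribution
E2: !(!rdy && rdy || rdy) && sel
    = !rdy && sel   — complement / identity
Both reduce to !rdy && sel, so they are equivalent.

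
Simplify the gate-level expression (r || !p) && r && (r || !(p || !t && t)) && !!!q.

(r || !p) && r && (r || !(p || !t && t)) && !!!q
= (r || !p) && r && (r || !p) && !!!q
= (r || !p) && r && !!!q
= (r || !p) && r && !q
= r && !q

r && !q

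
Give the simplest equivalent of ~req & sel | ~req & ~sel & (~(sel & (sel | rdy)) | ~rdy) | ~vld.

~req | ~vld

~req & sel | ~req & ~sel & (~(sel & (sel | rdy)) | ~rdy) | ~vld
= ~req & sel | ~req & ~sel & (~sel | ~rdy) | ~vld   — absorption
= ~req & sel | ~req & ~sel | ~vld   — absorption
= ~req | ~vld   — distribution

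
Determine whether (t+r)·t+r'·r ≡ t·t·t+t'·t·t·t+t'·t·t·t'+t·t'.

Yes

E1: (t+r)·t+r'·r
    = (t+r)·t   [complement / identity]
    = t   [absorption]
E2: t·t·t+t'·t·t·t+t'·t·t·t'+t·t'
    = t·t·t+t'·t·t+t·t'   [distribution]
    = t·t+t·t'   [distribution]
    = t   [distribution]
Both reduce to t, so they are equivalent.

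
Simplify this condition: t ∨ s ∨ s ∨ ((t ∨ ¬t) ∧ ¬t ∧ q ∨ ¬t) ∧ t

t ∨ s ∨ s ∨ ((t ∨ ¬t) ∧ ¬t ∧ q ∨ ¬t) ∧ t
= t ∨ s ∨ s ∨ (¬t ∧ q ∨ ¬t) ∧ t   — complement / identity
= t ∨ s ∨ s ∨ ¬t ∧ t   — absorption
= t ∨ s ∨ s   — complement / identity
= t ∨ s   — idempotence

t ∨ s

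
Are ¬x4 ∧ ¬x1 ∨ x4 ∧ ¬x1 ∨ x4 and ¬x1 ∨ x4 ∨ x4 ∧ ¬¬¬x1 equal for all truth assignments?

E1: ¬x4 ∧ ¬x1 ∨ x4 ∧ ¬x1 ∨ x4
    = ¬x1 ∨ x4   — distribution
E2: ¬x1 ∨ x4 ∨ x4 ∧ ¬¬¬x1
    = ¬x1 ∨ x4 ∨ x4 ∧ ¬x1   — double negation
    = ¬x1 ∨ x4   — absorption
Both reduce to ¬x1 ∨ x4, so they are equivalent.

Yes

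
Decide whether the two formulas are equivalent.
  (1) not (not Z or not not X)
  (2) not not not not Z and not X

E1: not (not Z or not not X)
    = Z and not X   — De Morgan
E2: not not not not Z and not X
    = not not Z and not X   — double negation
    = Z and not X   — double negation
Both reduce to Z and not X, so they are equivalent.

Yes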